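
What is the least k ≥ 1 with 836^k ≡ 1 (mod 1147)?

36

Since 836 ∈ (Z/1147Z)^×, its order divides φ(1147) = φ(31·37) = (31−1)·(37−1) = 30·36 = 1080 = 2^3 · 3^3 · 5.
Divisors of 1080: 1, 2, 3, 4, 5, 6, 8, 9, 10, 12, 15, 18, 20, 24, 27, 30, 36, 40, 45, 54, 60, 72, 90, 108, 120, 135, 180, 216, 270, 360, 540, 1080.
Check 836^d mod 1147 for each divisor in increasing order:
836^1 ≡ 836 (mod 1147)
836^2 ≡ 373 (mod 1147)
836^3 ≡ 991 (mod 1147)
836^4 ≡ 342 (mod 1147)
836^5 ≡ 309 (mod 1147)
836^6 ≡ 249 (mod 1147)
836^8 ≡ 1117 (mod 1147)
836^9 ≡ 154 (mod 1147)
836^10 ≡ 280 (mod 1147)
836^12 ≡ 63 (mod 1147)
836^15 ≡ 495 (mod 1147)
836^18 ≡ 776 (mod 1147)
836^20 ≡ 404 (mod 1147)
836^24 ≡ 528 (mod 1147)
836^27 ≡ 216 (mod 1147)
836^30 ≡ 714 (mod 1147)
836^36 ≡ 1 (mod 1147) ✓
The smallest such exponent is 36, so the order of 836 is 36.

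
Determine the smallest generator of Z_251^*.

φ(251) = 251 − 1 = 250 = 2 · 5^3.
Test candidates g = 2, 3, … against the prime factors q ∈ {2, 5} of φ(251): g is a generator iff g^(250/q) ≢ 1 for every such q.
g = 2: 2^125 ≡ 250; 2^50 ≡ 1 — hits 1, so not a primitive root.
g = 3: 3^125 ≡ 1 — hits 1, so not a primitive root.
g = 4: 4^125 ≡ 1 — hits 1, so not a primitive root.
g = 5: 5^125 ≡ 1 — hits 1, so not a primitive root.
g = 6: 6^125 ≡ 250; 6^50 ≡ 219 — none is 1, so 6 is a primitive root.
Hence the least primitive root of 251 is 6.

6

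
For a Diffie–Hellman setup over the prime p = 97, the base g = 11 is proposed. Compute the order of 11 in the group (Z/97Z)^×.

48

ord(11) | φ(97) = 97 − 1 = 96 = 2^5 · 3.
Divisors of 96: 1, 2, 3, 4, 6, 8, 12, 16, 24, 32, 48, 96.
Compute 11^d (mod 97) for the divisors d until we hit 1:
11^1 ≡ 11
11^2 ≡ 24
11^3 ≡ 70
11^4 ≡ 91
11^6 ≡ 50
11^8 ≡ 36
11^12 ≡ 75
11^16 ≡ 35
11^24 ≡ 96
11^32 ≡ 61
11^48 ≡ 1
Therefore the multiplicative order of 11 modulo 97 is 48.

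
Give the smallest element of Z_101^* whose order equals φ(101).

φ(101) = 101 − 1 = 100 = 2^2 · 5^2.
g is a primitive root iff g^(100/q) ≢ 1 (mod 101) for each prime q ∈ {2, 5}.
g = 2: 2^50 ≡ 100; 2^20 ≡ 95 — none is 1, so 2 is a primitive root.
Hence the least primitive root of 101 is 2.

2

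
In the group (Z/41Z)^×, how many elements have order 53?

φ(41) = 41 − 1 = 40 = 2^3 · 5.
In a cyclic group of order 40, there are φ(d) elements of order d for each divisor d of 40, and zero for non-divisors.
Here 40 is not a multiple of 53, so there are no elements of order 53.

0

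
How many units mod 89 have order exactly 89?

φ(89) = 89 − 1 = 88 = 2^3 · 11.
(Z/89Z)^× is cyclic (|G| = 88); a cyclic group of order m has exactly φ(d) elements of each order d | m, and none otherwise.
Since 89 ∤ 88, the count is 0.

0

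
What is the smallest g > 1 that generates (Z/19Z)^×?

2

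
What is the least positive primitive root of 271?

φ(271) = 271 − 1 = 270 = 2 · 3^3 · 5.
g is a primitive root iff g^(270/q) ≢ 1 (mod 271) for each prime q ∈ {2, 3, 5}.
g = 2: 2^135 ≡ 1 — hits 1, so not a primitive root.
g = 3: 3^135 ≡ 270; 3^90 ≡ 1 — hits 1, so not a primitive root.
g = 4: 4^135 ≡ 1 — hits 1, so not a primitive root.
g = 5: 5^135 ≡ 1 — hits 1, so not a primitive root.
g = 6: 6^135 ≡ 270; 6^90 ≡ 242; 6^54 ≡ 10 — none is 1, so 6 is a primitive root.
The smallest primitive root modulo 271 is 6.

6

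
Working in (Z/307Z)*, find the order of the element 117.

By Lagrange's theorem, ord_307(117) divides φ(307) = 307 − 1 = 306 = 2 · 3^2 · 17.
Divisors of 306: 1, 2, 3, 6, 9, 17, 18, 34, 51, 102, 153, 306.
Evaluate successive powers at the divisors of 306:
117^1 ≡ 117
117^2 ≡ 181
117^3 ≡ 301
117^6 ≡ 36
117^9 ≡ 91
117^17 ≡ 139
117^18 ≡ 299
117^34 ≡ 287
117^51 ≡ 290
117^102 ≡ 289
117^153 ≡ 306
117^306 ≡ 1
Therefore the multiplicative order of 117 modulo 307 is 306.

306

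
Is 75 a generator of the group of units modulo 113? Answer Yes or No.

φ(113) = 113 − 1 = 112 = 2^4 · 7.
75 is a primitive root mod 113 iff 75^(φ(113)/q) ≢ 1 for every prime q | φ(113), i.e. q ∈ {2, 7}.
75^56 ≡ 112 (mod 113)  [q = 2: ≢ 1 ✓]
75^16 ≡ 30 (mod 113)  [q = 7: ≢ 1 ✓]
Every test exponent gives a nontrivial residue, hence 75 generates the full group.

Yes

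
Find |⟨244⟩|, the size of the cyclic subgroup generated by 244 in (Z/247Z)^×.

ord(244) | φ(247) = φ(13·19) = (13−1)·(19−1) = 12·18 = 216 = 2^3 · 3^3.
Divisors of 216: 1, 2, 3, 4, 6, 8, 9, 12, 18, 24, 27, 36, 54, 72, 108, 216.
Check 244^d mod 247 for each divisor in increasing order:
244^1 ≡ 244
244^2 ≡ 9
244^3 ≡ 220
244^4 ≡ 81
244^6 ≡ 235
244^8 ≡ 139
244^9 ≡ 77
244^12 ≡ 144
244^18 ≡ 1
Hence ord(244) = 18.

18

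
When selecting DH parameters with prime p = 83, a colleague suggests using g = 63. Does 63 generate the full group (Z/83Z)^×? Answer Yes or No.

No

φ(83) = 83 − 1 = 82 = 2 · 41.
63 is a primitive root mod 83 iff 63^(φ(83)/q) ≢ 1 for every prime q | φ(83), i.e. q ∈ {2, 41}.
63^41 ≡ 1 (mod 83)  [q = 2: ≡ 1 ✗]
63^2 ≡ 68 (mod 83)  [q = 41: ≢ 1 ✓]
63^41 ≡ 1 shows ord(63) | 41, strictly less than φ(83); not a primitive root.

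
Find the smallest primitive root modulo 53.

2

φ(53) = 53 − 1 = 52 = 2^2 · 13.
Test candidates g = 2, 3, … against the prime factors q ∈ {2, 13} of φ(53): g is a generator iff g^(52/q) ≢ 1 for every such q.
g = 2: 2^26 ≡ 52; 2^4 ≡ 16 — none is 1, so 2 is a primitive root.
The smallest primitive root modulo 53 is 2.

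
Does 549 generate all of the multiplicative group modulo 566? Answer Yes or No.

No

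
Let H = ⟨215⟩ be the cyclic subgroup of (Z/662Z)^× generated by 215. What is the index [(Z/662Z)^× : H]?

The order of 215 must divide φ(662) = φ(2)·φ(331) = 1·330 = 330 = 2 · 3 · 5 · 11.
Divisors of 330: 1, 2, 3, 5, 6, 10, 11, 15, 22, 30, 33, 55, 66, 110, 165, 330.
Test each divisor d:
215^1 ≡ 215 (mod 662)
215^2 ≡ 547 (mod 662)
215^3 ≡ 431 (mod 662)
215^5 ≡ 85 (mod 662)
215^6 ≡ 401 (mod 662)
215^10 ≡ 605 (mod 662)
215^11 ≡ 323 (mod 662)
215^15 ≡ 451 (mod 662)
215^22 ≡ 395 (mod 662)
215^30 ≡ 167 (mod 662)
215^33 ≡ 481 (mod 662)
215^55 ≡ 1 (mod 662) ✓
The order of 215 is 55, so the subgroup it generates has 55 elements.
Index = |(Z/662Z)^×| / |⟨215⟩| = 330 / 55 = 6.

6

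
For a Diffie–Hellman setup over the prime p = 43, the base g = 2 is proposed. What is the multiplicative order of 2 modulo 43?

14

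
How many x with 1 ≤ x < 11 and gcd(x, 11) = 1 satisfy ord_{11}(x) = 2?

φ(11) = 11 − 1 = 10 = 2 · 5.
(Z/11Z)^× is cyclic (|G| = 10); a cyclic group of order m has exactly φ(d) elements of each order d | m, and none otherwise.
2 | 10, and φ(2) = 2 − 1 = 1.

1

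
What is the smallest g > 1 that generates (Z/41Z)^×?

6

φ(41) = 41 − 1 = 40 = 2^3 · 5.
Test candidates g = 2, 3, … against the prime factors q ∈ {2, 5} of φ(41): g is a generator iff g^(40/q) ≢ 1 for every such q.
g = 2: 2^20 ≡ 1 — hits 1, so not a primitive root.
g = 3: 3^20 ≡ 40; 3^8 ≡ 1 — hits 1, so not a primitive root.
g = 4: 4^20 ≡ 1 — hits 1, so not a primitive root.
g = 5: 5^20 ≡ 1 — hits 1, so not a primitive root.
g = 6: 6^20 ≡ 40; 6^8 ≡ 10 — none is 1, so 6 is a primitive root.
The smallest primitive root modulo 41 is 6.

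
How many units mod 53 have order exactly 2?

1

φ(53) = 53 − 1 = 52 = 2^2 · 13.
In a cyclic group of order 52, there are φ(d) elements of order d for each divisor d of 52, and zero for non-divisors.
2 | 52, and φ(2) = 2 − 1 = 1.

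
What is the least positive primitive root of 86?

φ(86) = φ(2)·φ(43) = 1·42 = 42 = 2 · 3 · 7.
g is a primitive root iff g^(42/q) ≢ 1 (mod 86) for each prime q ∈ {2, 3, 7}.
g = 2: gcd(2, 86) = 2 > 1, not a unit — skip.
g = 3: 3^21 ≡ 85; 3^14 ≡ 79; 3^6 ≡ 41 — none is 1, so 3 is a primitive root.
Hence the least primitive root of 86 is 3.

3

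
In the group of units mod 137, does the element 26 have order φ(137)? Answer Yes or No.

Yes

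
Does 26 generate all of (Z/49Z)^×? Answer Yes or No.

φ(49) = φ(7^2) = 7·(7−1) = 42 = 2 · 3 · 7.
Test 26^(42/q) mod 49 for each prime factor q of 42:
26^21 ≡ 48 (mod 49)  [q = 2: ≢ 1 ✓]
26^14 ≡ 18 (mod 49)  [q = 3: ≢ 1 ✓]
26^6 ≡ 29 (mod 49)  [q = 7: ≢ 1 ✓]
Every test exponent gives a nontrivial residue, hence 26 generates the full group.

Yes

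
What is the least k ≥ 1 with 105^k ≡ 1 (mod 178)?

By Lagrange's theorem, ord_178(105) divides φ(178) = φ(2)·φ(89) = 1·88 = 88 = 2^3 · 11.
Divisors of 88: 1, 2, 4, 8, 11, 22, 44, 88.
Test each divisor d:
105^1 ≡ 105
105^2 ≡ 167
105^4 ≡ 121
105^8 ≡ 45
105^11 ≡ 1
Therefore the multiplicative order of 105 modulo 178 is 11.

11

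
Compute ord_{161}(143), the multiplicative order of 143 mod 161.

The order of 143 must divide φ(161) = φ(7·23) = (7−1)·(23−1) = 6·22 = 132 = 2^2 · 3 · 11.
Divisors of 132: 1, 2, 3, 4, 6, 11, 12, 22, 33, 44, 66, 132.
Check 143^d mod 161 for each divisor in increasing order:
143^1 ≡ 143
143^2 ≡ 2
143^3 ≡ 125
143^4 ≡ 4
143^6 ≡ 8
143^11 ≡ 68
143^12 ≡ 64
143^22 ≡ 116
143^33 ≡ 160
143^44 ≡ 93
143^66 ≡ 1
Therefore the multiplicative order of 143 modulo 161 is 66.

66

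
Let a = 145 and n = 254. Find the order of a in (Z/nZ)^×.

Since 145 ∈ (Z/254Z)^×, its order divides φ(254) = φ(2)·φ(127) = 1·126 = 126 = 2 · 3^2 · 7.
Divisors of 126: 1, 2, 3, 6, 7, 9, 14, 18, 21, 42, 63, 126.
Compute 145^d (mod 254) for the divisors d until we hit 1:
145^1 ≡ 145
145^2 ≡ 197
145^3 ≡ 117
145^6 ≡ 227
145^7 ≡ 149
145^9 ≡ 143
145^14 ≡ 103
145^18 ≡ 129
145^21 ≡ 107
145^42 ≡ 19
145^63 ≡ 1
Therefore the multiplicative order of 145 modulo 254 is 63.

63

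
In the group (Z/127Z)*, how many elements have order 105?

0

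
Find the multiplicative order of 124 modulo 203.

84

By Lagrange's theorem, ord_203(124) divides φ(203) = φ(7·29) = (7−1)·(29−1) = 6·28 = 168 = 2^3 · 3 · 7.
Divisors of 168: 1, 2, 3, 4, 6, 7, 8, 12, 14, 21, 24, 28, 42, 56, 84, 168.
Check 124^d mod 203 for each divisor in increasing order:
124^1 ≡ 124 (mod 203)
124^2 ≡ 151 (mod 203)
124^3 ≡ 48 (mod 203)
124^4 ≡ 65 (mod 203)
124^6 ≡ 71 (mod 203)
124^7 ≡ 75 (mod 203)
124^8 ≡ 165 (mod 203)
124^12 ≡ 169 (mod 203)
124^14 ≡ 144 (mod 203)
124^21 ≡ 41 (mod 203)
124^24 ≡ 141 (mod 203)
124^28 ≡ 30 (mod 203)
124^42 ≡ 57 (mod 203)
124^56 ≡ 88 (mod 203)
124^84 ≡ 1 (mod 203) ✓
So ord_203(124) = 84.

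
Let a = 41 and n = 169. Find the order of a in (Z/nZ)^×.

The order of 41 must divide φ(169) = φ(13^2) = 13·(13−1) = 156 = 2^2 · 3 · 13.
Divisors of 156: 1, 2, 3, 4, 6, 12, 13, 26, 39, 52, 78, 156.
Evaluate successive powers at the divisors of 156:
41^1 ≡ 41
41^2 ≡ 160
41^3 ≡ 138
41^4 ≡ 81
41^6 ≡ 116
41^12 ≡ 105
41^13 ≡ 80
41^26 ≡ 147
41^39 ≡ 99
41^52 ≡ 146
41^78 ≡ 168
41^156 ≡ 1
Therefore the multiplicative order of 41 modulo 169 is 156.

156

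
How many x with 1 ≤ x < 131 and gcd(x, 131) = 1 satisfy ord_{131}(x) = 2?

φ(131) = 131 − 1 = 130 = 2 · 5 · 13.
(Z/131Z)^× is cyclic (|G| = 130); a cyclic group of order m has exactly φ(d) elements of each order d | m, and none otherwise.
2 | 130, and φ(2) = 2 − 1 = 1.

1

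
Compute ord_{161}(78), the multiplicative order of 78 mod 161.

By Lagrange's theorem, ord_161(78) divides φ(161) = φ(7·23) = (7−1)·(23−1) = 6·22 = 132 = 2^2 · 3 · 11.
Divisors of 132: 1, 2, 3, 4, 6, 11, 12, 22, 33, 44, 66, 132.
Evaluate successive powers at the divisors of 132:
78^1 ≡ 78
78^2 ≡ 127
78^3 ≡ 85
78^4 ≡ 29
78^6 ≡ 141
78^11 ≡ 1
So ord_161(78) = 11.

11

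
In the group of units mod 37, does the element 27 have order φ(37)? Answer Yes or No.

No

φ(37) = 37 − 1 = 36 = 2^2 · 3^2.
It suffices to check that the order of 27 is not a proper divisor of 36: compute 27^(36/q) for q ∈ {2, 3}.
27^18 ≡ 1 (mod 37)  [q = 2: ≡ 1 ✗]
27^12 ≡ 1 (mod 37)  [q = 3: ≡ 1 ✗]
Since 27^18 ≡ 1, the order of 27 divides 18 < 36, so 27 is not a primitive root.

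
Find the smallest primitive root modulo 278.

3

φ(278) = φ(2)·φ(139) = 1·138 = 138 = 2 · 3 · 23.
Test candidates g = 2, 3, … against the prime factors q ∈ {2, 3, 23} of φ(278): g is a generator iff g^(138/q) ≢ 1 for every such q.
g = 2: gcd(2, 278) = 2 > 1, not a unit — skip.
g = 3: 3^69 ≡ 277; 3^46 ≡ 181; 3^6 ≡ 173 — none is 1, so 3 is a primitive root.
Hence the least primitive root of 278 is 3.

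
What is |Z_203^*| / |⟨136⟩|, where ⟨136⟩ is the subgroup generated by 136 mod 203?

ord(136) | φ(203) = φ(7·29) = (7−1)·(29−1) = 6·28 = 168 = 2^3 · 3 · 7.
Divisors of 168: 1, 2, 3, 4, 6, 7, 8, 12, 14, 21, 24, 28, 42, 56, 84, 168.
Evaluate successive powers at the divisors of 168:
136^1 ≡ 136 (mod 203)
136^2 ≡ 23 (mod 203)
136^3 ≡ 83 (mod 203)
136^4 ≡ 123 (mod 203)
136^6 ≡ 190 (mod 203)
136^7 ≡ 59 (mod 203)
136^8 ≡ 107 (mod 203)
136^12 ≡ 169 (mod 203)
136^14 ≡ 30 (mod 203)
136^21 ≡ 146 (mod 203)
136^24 ≡ 141 (mod 203)
136^28 ≡ 88 (mod 203)
136^42 ≡ 1 (mod 203) ✓
The order of 136 is 42, so the subgroup it generates has 42 elements.
[(Z/203Z)^× : ⟨136⟩] = 168/42 = 4.

4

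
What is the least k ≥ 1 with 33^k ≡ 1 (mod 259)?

Since 33 ∈ (Z/259Z)^×, its order divides φ(259) = φ(7·37) = (7−1)·(37−1) = 6·36 = 216 = 2^3 · 3^3.
Divisors of 216: 1, 2, 3, 4, 6, 8, 9, 12, 18, 24, 27, 36, 54, 72, 108, 216.
Evaluate successive powers at the divisors of 216:
33^1 ≡ 33 (mod 259)
33^2 ≡ 53 (mod 259)
33^3 ≡ 195 (mod 259)
33^4 ≡ 219 (mod 259)
33^6 ≡ 211 (mod 259)
33^8 ≡ 46 (mod 259)
33^9 ≡ 223 (mod 259)
33^12 ≡ 232 (mod 259)
33^18 ≡ 1 (mod 259) ✓
Therefore the multiplicative order of 33 modulo 259 is 18.

18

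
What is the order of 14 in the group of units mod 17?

16

The order of 14 must divide φ(17) = 17 − 1 = 16 = 2^4.
Divisors of 16: 1, 2, 4, 8, 16.
Compute 14^d (mod 17) for the divisors d until we hit 1:
14^1 ≡ 14 (mod 17)
14^2 ≡ 9 (mod 17)
14^4 ≡ 13 (mod 17)
14^8 ≡ 16 (mod 17)
14^16 ≡ 1 (mod 17) ✓
The smallest such exponent is 16, so the order of 14 is 16.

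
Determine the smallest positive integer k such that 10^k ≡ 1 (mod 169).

Since 10 ∈ (Z/169Z)^×, its order divides φ(169) = φ(13^2) = 13·(13−1) = 156 = 2^2 · 3 · 13.
Divisors of 156: 1, 2, 3, 4, 6, 12, 13, 26, 39, 52, 78, 156.
Evaluate successive powers at the divisors of 156:
10^1 ≡ 10 (mod 169)
10^2 ≡ 100 (mod 169)
10^3 ≡ 155 (mod 169)
10^4 ≡ 29 (mod 169)
10^6 ≡ 27 (mod 169)
10^12 ≡ 53 (mod 169)
10^13 ≡ 23 (mod 169)
10^26 ≡ 22 (mod 169)
10^39 ≡ 168 (mod 169)
10^52 ≡ 146 (mod 169)
10^78 ≡ 1 (mod 169) ✓
So ord_169(10) = 78.

78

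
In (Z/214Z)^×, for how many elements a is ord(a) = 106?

52

φ(214) = φ(2)·φ(107) = 1·106 = 106 = 2 · 53.
(Z/214Z)^× is cyclic (|G| = 106); a cyclic group of order m has exactly φ(d) elements of each order d | m, and none otherwise.
106 = 2 · 53 divides 106, and φ(106) = 52.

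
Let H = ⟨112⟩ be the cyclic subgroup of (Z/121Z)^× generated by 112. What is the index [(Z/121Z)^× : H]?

The order of 112 must divide φ(121) = φ(11^2) = 11·(11−1) = 110 = 2 · 5 · 11.
Divisors of 110: 1, 2, 5, 10, 11, 22, 55, 110.
Test each divisor d:
112^1 ≡ 112 (mod 121)
112^2 ≡ 81 (mod 121)
112^5 ≡ 120 (mod 121)
112^10 ≡ 1 (mod 121) ✓
The order of 112 is 10, so the subgroup it generates has 10 elements.
Index = |(Z/121Z)^×| / |⟨112⟩| = 110 / 10 = 11.

11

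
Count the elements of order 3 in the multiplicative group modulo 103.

2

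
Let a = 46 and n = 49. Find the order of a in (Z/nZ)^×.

21

The order of 46 must divide φ(49) = φ(7^2) = 7·(7−1) = 42 = 2 · 3 · 7.
Divisors of 42: 1, 2, 3, 6, 7, 14, 21, 42.
Check 46^d mod 49 for each divisor in increasing order:
46^1 ≡ 46 (mod 49)
46^2 ≡ 9 (mod 49)
46^3 ≡ 22 (mod 49)
46^6 ≡ 43 (mod 49)
46^7 ≡ 18 (mod 49)
46^14 ≡ 30 (mod 49)
46^21 ≡ 1 (mod 49) ✓
The smallest such exponent is 21, so the order of 46 is 21.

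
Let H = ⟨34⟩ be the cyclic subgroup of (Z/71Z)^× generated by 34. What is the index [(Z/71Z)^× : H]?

5

The order of 34 must divide φ(71) = 71 − 1 = 70 = 2 · 5 · 7.
Divisors of 70: 1, 2, 5, 7, 10, 14, 35, 70.
Test each divisor d:
34^1 ≡ 34
34^2 ≡ 20
34^5 ≡ 39
34^7 ≡ 70
34^10 ≡ 30
34^14 ≡ 1
The order of 34 is 14, so the subgroup it generates has 14 elements.
[(Z/71Z)^× : ⟨34⟩] = 70/14 = 5.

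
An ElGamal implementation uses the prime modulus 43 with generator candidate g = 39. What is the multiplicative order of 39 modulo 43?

14

ord(39) | φ(43) = 43 − 1 = 42 = 2 · 3 · 7.
Divisors of 42: 1, 2, 3, 6, 7, 14, 21, 42.
Test each divisor d:
39^1 ≡ 39 (mod 43)
39^2 ≡ 16 (mod 43)
39^3 ≡ 22 (mod 43)
39^6 ≡ 11 (mod 43)
39^7 ≡ 42 (mod 43)
39^14 ≡ 1 (mod 43) ✓
The smallest such exponent is 14, so the order of 39 is 14.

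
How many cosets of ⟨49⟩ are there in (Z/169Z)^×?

The order of 49 must divide φ(169) = φ(13^2) = 13·(13−1) = 156 = 2^2 · 3 · 13.
Divisors of 156: 1, 2, 3, 4, 6, 12, 13, 26, 39, 52, 78, 156.
Compute 49^d (mod 169) for the divisors d until we hit 1:
49^1 ≡ 49 (mod 169)
49^2 ≡ 35 (mod 169)
49^3 ≡ 25 (mod 169)
49^4 ≡ 42 (mod 169)
49^6 ≡ 118 (mod 169)
49^12 ≡ 66 (mod 169)
49^13 ≡ 23 (mod 169)
49^26 ≡ 22 (mod 169)
49^39 ≡ 168 (mod 169)
49^52 ≡ 146 (mod 169)
49^78 ≡ 1 (mod 169) ✓
The order of 49 is 78, so the subgroup it generates has 78 elements.
The index is φ(169) / ord(49) = 156 / 78 = 2.

2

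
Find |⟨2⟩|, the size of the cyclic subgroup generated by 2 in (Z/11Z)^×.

10

Since 2 ∈ (Z/11Z)^×, its order divides φ(11) = 11 − 1 = 10 = 2 · 5.
Divisors of 10: 1, 2, 5, 10.
Compute 2^d (mod 11) for the divisors d until we hit 1:
2^1 ≡ 2
2^2 ≡ 4
2^5 ≡ 10
2^10 ≡ 1
Hence ord(2) = 10.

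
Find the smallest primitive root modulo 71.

φ(71) = 71 − 1 = 70 = 2 · 5 · 7.
Test candidates g = 2, 3, … against the prime factors q ∈ {2, 5, 7} of φ(71): g is a generator iff g^(70/q) ≢ 1 for every such q.
g = 2: 2^35 ≡ 1 — hits 1, so not a primitive root.
g = 3: 3^35 ≡ 1 — hits 1, so not a primitive root.
g = 4: 4^35 ≡ 1 — hits 1, so not a primitive root.
g = 5: 5^35 ≡ 1 — hits 1, so not a primitive root.
g = 6: 6^35 ≡ 1 — hits 1, so not a primitive root.
g = 7: 7^35 ≡ 70; 7^14 ≡ 54; 7^10 ≡ 45 — none is 1, so 7 is a primitive root.
So 7 is the smallest generator of (Z/71Z)^×.

7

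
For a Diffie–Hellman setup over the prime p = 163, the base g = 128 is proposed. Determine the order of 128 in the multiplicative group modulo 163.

ord(128) | φ(163) = 163 − 1 = 162 = 2 · 3^4.
Divisors of 162: 1, 2, 3, 6, 9, 18, 27, 54, 81, 162.
Check 128^d mod 163 for each divisor in increasing order:
128^1 ≡ 128
128^2 ≡ 84
128^3 ≡ 157
128^6 ≡ 36
128^9 ≡ 110
128^18 ≡ 38
128^27 ≡ 105
128^54 ≡ 104
128^81 ≡ 162
128^162 ≡ 1
So ord_163(128) = 162.

162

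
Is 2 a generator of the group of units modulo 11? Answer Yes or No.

Yes

φ(11) = 11 − 1 = 10 = 2 · 5.
It suffices to check that the order of 2 is not a proper divisor of 10: compute 2^(10/q) for q ∈ {2, 5}.
2^5 ≡ 10 (mod 11)  [q = 2: ≢ 1 ✓]
2^2 ≡ 4 (mod 11)  [q = 5: ≢ 1 ✓]
All checks pass, so 2 has order 10 and is a primitive root modulo 11.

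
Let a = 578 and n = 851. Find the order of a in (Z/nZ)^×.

132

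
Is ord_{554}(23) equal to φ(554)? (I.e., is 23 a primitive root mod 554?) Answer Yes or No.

No

φ(554) = φ(2)·φ(277) = 1·276 = 276 = 2^2 · 3 · 23.
It suffices to check that the order of 23 is not a proper divisor of 276: compute 23^(276/q) for q ∈ {2, 3, 23}.
23^138 ≡ 1 (mod 554)  [q = 2: ≡ 1 ✗]
23^92 ≡ 393 (mod 554)  [q = 3: ≢ 1 ✓]
23^12 ≡ 27 (mod 554)  [q = 23: ≢ 1 ✓]
Since 23^138 ≡ 1, the order of 23 divides 138 < 276, so 23 is not a primitive root.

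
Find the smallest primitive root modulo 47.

5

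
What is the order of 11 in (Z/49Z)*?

21

By Lagrange's theorem, ord_49(11) divides φ(49) = φ(7^2) = 7·(7−1) = 42 = 2 · 3 · 7.
Divisors of 42: 1, 2, 3, 6, 7, 14, 21, 42.
Evaluate successive powers at the divisors of 42:
11^1 ≡ 11 (mod 49)
11^2 ≡ 23 (mod 49)
11^3 ≡ 8 (mod 49)
11^6 ≡ 15 (mod 49)
11^7 ≡ 18 (mod 49)
11^14 ≡ 30 (mod 49)
11^21 ≡ 1 (mod 49) ✓
Therefore the multiplicative order of 11 modulo 49 is 21.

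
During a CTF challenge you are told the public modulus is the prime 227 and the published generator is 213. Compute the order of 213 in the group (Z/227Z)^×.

113

The order of 213 must divide φ(227) = 227 − 1 = 226 = 2 · 113.
Divisors of 226: 1, 2, 113, 226.
Evaluate successive powers at the divisors of 226:
213^1 ≡ 213 (mod 227)
213^2 ≡ 196 (mod 227)
213^113 ≡ 1 (mod 227) ✓
So ord_227(213) = 113.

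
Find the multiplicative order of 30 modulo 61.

The order of 30 must divide φ(61) = 61 − 1 = 60 = 2^2 · 3 · 5.
Divisors of 60: 1, 2, 3, 4, 5, 6, 10, 12, 15, 20, 30, 60.
Test each divisor d:
30^1 ≡ 30 (mod 61)
30^2 ≡ 46 (mod 61)
30^3 ≡ 38 (mod 61)
30^4 ≡ 42 (mod 61)
30^5 ≡ 40 (mod 61)
30^6 ≡ 41 (mod 61)
30^10 ≡ 14 (mod 61)
30^12 ≡ 34 (mod 61)
30^15 ≡ 11 (mod 61)
30^20 ≡ 13 (mod 61)
30^30 ≡ 60 (mod 61)
30^60 ≡ 1 (mod 61) ✓
So ord_61(30) = 60.

60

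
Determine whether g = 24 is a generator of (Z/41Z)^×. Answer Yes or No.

Yes

φ(41) = 41 − 1 = 40 = 2^3 · 5.
24 is a primitive root mod 41 iff 24^(φ(41)/q) ≢ 1 for every prime q | φ(41), i.e. q ∈ {2, 5}.
24^20 ≡ 40 (mod 41)  [q = 2: ≢ 1 ✓]
24^8 ≡ 16 (mod 41)  [q = 5: ≢ 1 ✓]
None equal 1, so ord_41(24) = 40: 24 is a primitive root.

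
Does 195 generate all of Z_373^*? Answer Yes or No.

Yes

φ(373) = 373 − 1 = 372 = 2^2 · 3 · 31.
Test 195^(372/q) mod 373 for each prime factor q of 372:
195^186 ≡ 372 (mod 373)  [q = 2: ≢ 1 ✓]
195^124 ≡ 88 (mod 373)  [q = 3: ≢ 1 ✓]
195^12 ≡ 366 (mod 373)  [q = 31: ≢ 1 ✓]
All checks pass, so 195 has order 372 and is a primitive root modulo 373.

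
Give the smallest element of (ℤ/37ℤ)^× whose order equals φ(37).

2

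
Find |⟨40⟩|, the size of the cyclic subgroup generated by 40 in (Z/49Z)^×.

ord(40) | φ(49) = φ(7^2) = 7·(7−1) = 42 = 2 · 3 · 7.
Divisors of 42: 1, 2, 3, 6, 7, 14, 21, 42.
Compute 40^d (mod 49) for the divisors d until we hit 1:
40^1 ≡ 40 (mod 49)
40^2 ≡ 32 (mod 49)
40^3 ≡ 6 (mod 49)
40^6 ≡ 36 (mod 49)
40^7 ≡ 19 (mod 49)
40^14 ≡ 18 (mod 49)
40^21 ≡ 48 (mod 49)
40^42 ≡ 1 (mod 49) ✓
Therefore the multiplicative order of 40 modulo 49 is 42.

42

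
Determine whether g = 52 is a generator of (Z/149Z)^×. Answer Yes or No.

φ(149) = 149 − 1 = 148 = 2^2 · 37.
It suffices to check that the order of 52 is not a proper divisor of 148: compute 52^(148/q) for q ∈ {2, 37}.
52^74 ≡ 148 (mod 149)  [q = 2: ≢ 1 ✓]
52^4 ≡ 37 (mod 149)  [q = 37: ≢ 1 ✓]
None equal 1, so ord_149(52) = 148: 52 is a primitive root.

Yes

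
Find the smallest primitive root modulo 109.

φ(109) = 109 − 1 = 108 = 2^2 · 3^3.
Test candidates g = 2, 3, … against the prime factors q ∈ {2, 3} of φ(109): g is a generator iff g^(108/q) ≢ 1 for every such q.
g = 2: 2^54 ≡ 108; 2^36 ≡ 1 — hits 1, so not a primitive root.
g = 3: 3^54 ≡ 1 — hits 1, so not a primitive root.
g = 4: 4^54 ≡ 1 — hits 1, so not a primitive root.
g = 5: 5^54 ≡ 1 — hits 1, so not a primitive root.
g = 6: 6^54 ≡ 108; 6^36 ≡ 63 — none is 1, so 6 is a primitive root.
So 6 is the smallest generator of (Z/109Z)^×.

6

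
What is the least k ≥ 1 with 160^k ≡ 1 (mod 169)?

Since 160 ∈ (Z/169Z)^×, its order divides φ(169) = φ(13^2) = 13·(13−1) = 156 = 2^2 · 3 · 13.
Divisors of 156: 1, 2, 3, 4, 6, 12, 13, 26, 39, 52, 78, 156.
Test each divisor d:
160^1 ≡ 160
160^2 ≡ 81
160^3 ≡ 116
160^4 ≡ 139
160^6 ≡ 105
160^12 ≡ 40
160^13 ≡ 147
160^26 ≡ 146
160^39 ≡ 168
160^52 ≡ 22
160^78 ≡ 1
Hence ord(160) = 78.

78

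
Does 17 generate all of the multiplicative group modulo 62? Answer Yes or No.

φ(62) = φ(2)·φ(31) = 1·30 = 30 = 2 · 3 · 5.
An element g generates (Z/62Z)^× iff g^(30/q) ≢ 1 (mod 62) for each prime q ∈ {2, 3, 5}.
17^15 ≡ 61 (mod 62)  [q = 2: ≢ 1 ✓]
17^10 ≡ 25 (mod 62)  [q = 3: ≢ 1 ✓]
17^6 ≡ 39 (mod 62)  [q = 5: ≢ 1 ✓]
None equal 1, so ord_62(17) = 30: 17 is a primitive root.

Yes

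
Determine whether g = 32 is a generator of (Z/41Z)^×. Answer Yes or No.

No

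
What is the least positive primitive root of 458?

7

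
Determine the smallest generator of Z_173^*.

φ(173) = 173 − 1 = 172 = 2^2 · 43.
g is a primitive root iff g^(172/q) ≢ 1 (mod 173) for each prime q ∈ {2, 43}.
g = 2: 2^86 ≡ 172; 2^4 ≡ 16 — none is 1, so 2 is a primitive root.
The smallest primitive root modulo 173 is 2.

2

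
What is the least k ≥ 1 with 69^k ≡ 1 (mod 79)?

The order of 69 must divide φ(79) = 79 − 1 = 78 = 2 · 3 · 13.
Divisors of 78: 1, 2, 3, 6, 13, 26, 39, 78.
Compute 69^d (mod 79) for the divisors d until we hit 1:
69^1 ≡ 69 (mod 79)
69^2 ≡ 21 (mod 79)
69^3 ≡ 27 (mod 79)
69^6 ≡ 18 (mod 79)
69^13 ≡ 78 (mod 79)
69^26 ≡ 1 (mod 79) ✓
The smallest such exponent is 26, so the order of 69 is 26.

26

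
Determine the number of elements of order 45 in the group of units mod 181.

24

φ(181) = 181 − 1 = 180 = 2^2 · 3^2 · 5.
(Z/181Z)^× is cyclic (|G| = 180); a cyclic group of order m has exactly φ(d) elements of each order d | m, and none otherwise.
45 = 3^2 · 5 divides 180, and φ(45) = 24.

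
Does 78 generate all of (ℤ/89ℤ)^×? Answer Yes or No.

No

φ(89) = 89 − 1 = 88 = 2^3 · 11.
78 is a primitive root mod 89 iff 78^(φ(89)/q) ≢ 1 for every prime q | φ(89), i.e. q ∈ {2, 11}.
78^44 ≡ 1 (mod 89)  [q = 2: ≡ 1 ✗]
78^8 ≡ 67 (mod 89)  [q = 11: ≢ 1 ✓]
The check at q = 2 fails, so 78 generates a proper subgroup.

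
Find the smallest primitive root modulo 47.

5

φ(47) = 47 − 1 = 46 = 2 · 23.
Test candidates g = 2, 3, … against the prime factors q ∈ {2, 23} of φ(47): g is a generator iff g^(46/q) ≢ 1 for every such q.
g = 2: 2^23 ≡ 1 — hits 1, so not a primitive root.
g = 3: 3^23 ≡ 1 — hits 1, so not a primitive root.
g = 4: 4^23 ≡ 1 — hits 1, so not a primitive root.
g = 5: 5^23 ≡ 46; 5^2 ≡ 25 — none is 1, so 5 is a primitive root.
Hence the least primitive root of 47 is 5.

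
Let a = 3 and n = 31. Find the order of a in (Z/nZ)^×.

30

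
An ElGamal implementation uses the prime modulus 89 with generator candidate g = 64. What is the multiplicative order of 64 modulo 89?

11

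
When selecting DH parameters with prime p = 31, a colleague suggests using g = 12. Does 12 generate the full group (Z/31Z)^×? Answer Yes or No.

φ(31) = 31 − 1 = 30 = 2 · 3 · 5.
12 is a primitive root mod 31 iff 12^(φ(31)/q) ≢ 1 for every prime q | φ(31), i.e. q ∈ {2, 3, 5}.
12^15 ≡ 30 (mod 31)  [q = 2: ≢ 1 ✓]
12^10 ≡ 25 (mod 31)  [q = 3: ≢ 1 ✓]
12^6 ≡ 2 (mod 31)  [q = 5: ≢ 1 ✓]
None equal 1, so ord_31(12) = 30: 12 is a primitive root.

Yes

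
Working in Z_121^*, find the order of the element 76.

22

By Lagrange's theorem, ord_121(76) divides φ(121) = φ(11^2) = 11·(11−1) = 110 = 2 · 5 · 11.
Divisors of 110: 1, 2, 5, 10, 11, 22, 55, 110.
Test each divisor d:
76^1 ≡ 76
76^2 ≡ 89
76^5 ≡ 21
76^10 ≡ 78
76^11 ≡ 120
76^22 ≡ 1
Hence ord(76) = 22.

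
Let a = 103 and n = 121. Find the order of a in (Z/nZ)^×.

By Lagrange's theorem, ord_121(103) divides φ(121) = φ(11^2) = 11·(11−1) = 110 = 2 · 5 · 11.
Divisors of 110: 1, 2, 5, 10, 11, 22, 55, 110.
Check 103^d mod 121 for each divisor in increasing order:
103^1 ≡ 103 (mod 121)
103^2 ≡ 82 (mod 121)
103^5 ≡ 89 (mod 121)
103^10 ≡ 56 (mod 121)
103^11 ≡ 81 (mod 121)
103^22 ≡ 27 (mod 121)
103^55 ≡ 1 (mod 121) ✓
So ord_121(103) = 55.

55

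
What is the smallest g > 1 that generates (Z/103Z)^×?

5

φ(103) = 103 − 1 = 102 = 2 · 3 · 17.
g is a primitive root iff g^(102/q) ≢ 1 (mod 103) for each prime q ∈ {2, 3, 17}.
g = 2: 2^51 ≡ 1 — hits 1, so not a primitive root.
g = 3: 3^51 ≡ 102; 3^34 ≡ 1 — hits 1, so not a primitive root.
g = 4: 4^51 ≡ 1 — hits 1, so not a primitive root.
g = 5: 5^51 ≡ 102; 5^34 ≡ 56; 5^6 ≡ 72 — none is 1, so 5 is a primitive root.
So 5 is the smallest generator of (Z/103Z)^×.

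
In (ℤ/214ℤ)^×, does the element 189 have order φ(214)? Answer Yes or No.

Yes

φ(214) = φ(2)·φ(107) = 1·106 = 106 = 2 · 53.
189 is a primitive root mod 214 iff 189^(φ(214)/q) ≢ 1 for every prime q | φ(214), i.e. q ∈ {2, 53}.
189^53 ≡ 213 (mod 214)  [q = 2: ≢ 1 ✓]
189^2 ≡ 197 (mod 214)  [q = 53: ≢ 1 ✓]
Every test exponent gives a nontrivial residue, hence 189 generates the full group.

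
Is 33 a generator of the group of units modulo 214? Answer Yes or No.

No

φ(214) = φ(2)·φ(107) = 1·106 = 106 = 2 · 53.
It suffices to check that the order of 33 is not a proper divisor of 106: compute 33^(106/q) for q ∈ {2, 53}.
33^53 ≡ 1 (mod 214)  [q = 2: ≡ 1 ✗]
33^2 ≡ 19 (mod 214)  [q = 53: ≢ 1 ✓]
Since 33^53 ≡ 1, the order of 33 divides 53 < 106, so 33 is not a primitive root.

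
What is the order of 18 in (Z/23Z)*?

11

ord(18) | φ(23) = 23 − 1 = 22 = 2 · 11.
Divisors of 22: 1, 2, 11, 22.
Compute 18^d (mod 23) for the divisors d until we hit 1:
18^1 ≡ 18
18^2 ≡ 2
18^11 ≡ 1
Therefore the multiplicative order of 18 modulo 23 is 11.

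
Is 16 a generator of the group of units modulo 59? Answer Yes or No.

No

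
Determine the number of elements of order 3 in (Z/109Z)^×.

2

φ(109) = 109 − 1 = 108 = 2^2 · 3^3.
Since (Z/109Z)^× is cyclic of order 108, the number of elements of order d is φ(d) when d | 108 and 0 otherwise.
3 | 108, and φ(3) = 3 − 1 = 2.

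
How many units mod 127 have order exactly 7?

6

φ(127) = 127 − 1 = 126 = 2 · 3^2 · 7.
In a cyclic group of order 126, there are φ(d) elements of order d for each divisor d of 126, and zero for non-divisors.
7 | 126, and φ(7) = 7 − 1 = 6.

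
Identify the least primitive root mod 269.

φ(269) = 269 − 1 = 268 = 2^2 · 67.
g is a primitive root iff g^(268/q) ≢ 1 (mod 269) for each prime q ∈ {2, 67}.
g = 2: 2^134 ≡ 268; 2^4 ≡ 16 — none is 1, so 2 is a primitive root.
Hence the least primitive root of 269 is 2.

2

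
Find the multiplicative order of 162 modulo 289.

136

ord(162) | φ(289) = φ(17^2) = 17·(17−1) = 272 = 2^4 · 17.
Divisors of 272: 1, 2, 4, 8, 16, 17, 34, 68, 136, 272.
Compute 162^d (mod 289) for the divisors d until we hit 1:
162^1 ≡ 162
162^2 ≡ 234
162^4 ≡ 135
162^8 ≡ 18
162^16 ≡ 35
162^17 ≡ 179
162^34 ≡ 251
162^68 ≡ 288
162^136 ≡ 1
So ord_289(162) = 136.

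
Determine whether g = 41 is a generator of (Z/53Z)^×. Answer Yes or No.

φ(53) = 53 − 1 = 52 = 2^2 · 13.
Test 41^(52/q) mod 53 for each prime factor q of 52:
41^26 ≡ 52 (mod 53)  [q = 2: ≢ 1 ✓]
41^4 ≡ 13 (mod 53)  [q = 13: ≢ 1 ✓]
All checks pass, so 41 has order 52 and is a primitive root modulo 53.

Yes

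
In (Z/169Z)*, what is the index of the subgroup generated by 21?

3

Since 21 ∈ (Z/169Z)^×, its order divides φ(169) = φ(13^2) = 13·(13−1) = 156 = 2^2 · 3 · 13.
Divisors of 156: 1, 2, 3, 4, 6, 12, 13, 26, 39, 52, 78, 156.
Evaluate successive powers at the divisors of 156:
21^1 ≡ 21
21^2 ≡ 103
21^3 ≡ 135
21^4 ≡ 131
21^6 ≡ 142
21^12 ≡ 53
21^13 ≡ 99
21^26 ≡ 168
21^39 ≡ 70
21^52 ≡ 1
The order of 21 is 52, so the subgroup it generates has 52 elements.
Index = |(Z/169Z)^×| / |⟨21⟩| = 156 / 52 = 3.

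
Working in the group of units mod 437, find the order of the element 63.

198

Since 63 ∈ (Z/437Z)^×, its order divides φ(437) = φ(19·23) = (19−1)·(23−1) = 18·22 = 396 = 2^2 · 3^2 · 11.
Divisors of 396: 1, 2, 3, 4, 6, 9, 11, 12, 18, 22, 33, 36, 44, 66, 99, 132, 198, 396.
Compute 63^d (mod 437) for the divisors d until we hit 1:
63^1 ≡ 63 (mod 437)
63^2 ≡ 36 (mod 437)
63^3 ≡ 83 (mod 437)
63^4 ≡ 422 (mod 437)
63^6 ≡ 334 (mod 437)
63^9 ≡ 191 (mod 437)
63^11 ≡ 321 (mod 437)
63^12 ≡ 121 (mod 437)
63^18 ≡ 210 (mod 437)
63^22 ≡ 346 (mod 437)
63^33 ≡ 68 (mod 437)
63^36 ≡ 400 (mod 437)
63^44 ≡ 415 (mod 437)
63^66 ≡ 254 (mod 437)
63^99 ≡ 229 (mod 437)
63^132 ≡ 277 (mod 437)
63^198 ≡ 1 (mod 437) ✓
Hence ord(63) = 198.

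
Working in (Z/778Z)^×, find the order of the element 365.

97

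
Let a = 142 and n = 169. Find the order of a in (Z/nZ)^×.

26

ord(142) | φ(169) = φ(13^2) = 13·(13−1) = 156 = 2^2 · 3 · 13.
Divisors of 156: 1, 2, 3, 4, 6, 12, 13, 26, 39, 52, 78, 156.
Check 142^d mod 169 for each divisor in increasing order:
142^1 ≡ 142 (mod 169)
142^2 ≡ 53 (mod 169)
142^3 ≡ 90 (mod 169)
142^4 ≡ 105 (mod 169)
142^6 ≡ 157 (mod 169)
142^12 ≡ 144 (mod 169)
142^13 ≡ 168 (mod 169)
142^26 ≡ 1 (mod 169) ✓
So ord_169(142) = 26.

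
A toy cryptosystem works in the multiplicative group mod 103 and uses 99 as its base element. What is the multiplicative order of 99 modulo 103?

By Lagrange's theorem, ord_103(99) divides φ(103) = 103 − 1 = 102 = 2 · 3 · 17.
Divisors of 102: 1, 2, 3, 6, 17, 34, 51, 102.
Evaluate successive powers at the divisors of 102:
99^1 ≡ 99
99^2 ≡ 16
99^3 ≡ 39
99^6 ≡ 79
99^17 ≡ 57
99^34 ≡ 56
99^51 ≡ 102
99^102 ≡ 1
So ord_103(99) = 102.

102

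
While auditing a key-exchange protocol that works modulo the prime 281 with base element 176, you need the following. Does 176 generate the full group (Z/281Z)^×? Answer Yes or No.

Yes

φ(281) = 281 − 1 = 280 = 2^3 · 5 · 7.
An element g generates (Z/281Z)^× iff g^(280/q) ≢ 1 (mod 281) for each prime q ∈ {2, 5, 7}.
176^140 ≡ 280 (mod 281)  [q = 2: ≢ 1 ✓]
176^56 ≡ 232 (mod 281)  [q = 5: ≢ 1 ✓]
176^40 ≡ 59 (mod 281)  [q = 7: ≢ 1 ✓]
Every test exponent gives a nontrivial residue, hence 176 generates the full group.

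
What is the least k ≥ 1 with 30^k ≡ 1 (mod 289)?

68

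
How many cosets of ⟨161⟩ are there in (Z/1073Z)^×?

The order of 161 must divide φ(1073) = φ(29·37) = (29−1)·(37−1) = 28·36 = 1008 = 2^4 · 3^2 · 7.
Divisors of 1008: 1, 2, 3, 4, 6, 7, 8, 9, 12, 14, 16, 18, 21, 24, 28, 36, 42, 48, 56, 63, 72, 84, 112, 126, 144, 168, 252, 336, 504, 1008.
Compute 161^d (mod 1073) for the divisors d until we hit 1:
161^1 ≡ 161 (mod 1073)
161^2 ≡ 169 (mod 1073)
161^3 ≡ 384 (mod 1073)
161^4 ≡ 663 (mod 1073)
161^6 ≡ 455 (mod 1073)
161^7 ≡ 291 (mod 1073)
161^8 ≡ 712 (mod 1073)
161^9 ≡ 894 (mod 1073)
161^12 ≡ 1009 (mod 1073)
161^14 ≡ 987 (mod 1073)
161^16 ≡ 488 (mod 1073)
161^18 ≡ 924 (mod 1073)
161^21 ≡ 726 (mod 1073)
161^24 ≡ 877 (mod 1073)
161^28 ≡ 958 (mod 1073)
161^36 ≡ 741 (mod 1073)
161^42 ≡ 233 (mod 1073)
161^48 ≡ 861 (mod 1073)
161^56 ≡ 349 (mod 1073)
161^63 ≡ 697 (mod 1073)
161^72 ≡ 778 (mod 1073)
161^84 ≡ 639 (mod 1073)
161^112 ≡ 552 (mod 1073)
161^126 ≡ 813 (mod 1073)
161^144 ≡ 112 (mod 1073)
161^168 ≡ 581 (mod 1073)
161^252 ≡ 1 (mod 1073) ✓
So ord_1073(161) = 252, hence |⟨161⟩| = 252.
Index = |(Z/1073Z)^×| / |⟨161⟩| = 1008 / 252 = 4.

4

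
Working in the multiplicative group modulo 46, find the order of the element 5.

The order of 5 must divide φ(46) = φ(2)·φ(23) = 1·22 = 22 = 2 · 11.
Divisors of 22: 1, 2, 11, 22.
Check 5^d mod 46 for each divisor in increasing order:
5^1 ≡ 5 (mod 46)
5^2 ≡ 25 (mod 46)
5^11 ≡ 45 (mod 46)
5^22 ≡ 1 (mod 46) ✓
So ord_46(5) = 22.

22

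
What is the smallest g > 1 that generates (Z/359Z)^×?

φ(359) = 359 − 1 = 358 = 2 · 179.
Test candidates g = 2, 3, … against the prime factors q ∈ {2, 179} of φ(359): g is a generator iff g^(358/q) ≢ 1 for every such q.
g = 2: 2^179 ≡ 1 — hits 1, so not a primitive root.
g = 3: 3^179 ≡ 1 — hits 1, so not a primitive root.
g = 4: 4^179 ≡ 1 — hits 1, so not a primitive root.
g = 5: 5^179 ≡ 1 — hits 1, so not a primitive root.
g = 6: 6^179 ≡ 1 — hits 1, so not a primitive root.
g = 7: 7^179 ≡ 358; 7^2 ≡ 49 — none is 1, so 7 is a primitive root.
Hence the least primitive root of 359 is 7.

7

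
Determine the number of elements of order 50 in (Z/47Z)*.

0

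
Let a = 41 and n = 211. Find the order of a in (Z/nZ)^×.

210

By Lagrange's theorem, ord_211(41) divides φ(211) = 211 − 1 = 210 = 2 · 3 · 5 · 7.
Divisors of 210: 1, 2, 3, 5, 6, 7, 10, 14, 15, 21, 30, 35, 42, 70, 105, 210.
Compute 41^d (mod 211) for the divisors d until we hit 1:
41^1 ≡ 41 (mod 211)
41^2 ≡ 204 (mod 211)
41^3 ≡ 135 (mod 211)
41^5 ≡ 110 (mod 211)
41^6 ≡ 79 (mod 211)
41^7 ≡ 74 (mod 211)
41^10 ≡ 73 (mod 211)
41^14 ≡ 201 (mod 211)
41^15 ≡ 12 (mod 211)
41^21 ≡ 104 (mod 211)
41^30 ≡ 144 (mod 211)
41^35 ≡ 15 (mod 211)
41^42 ≡ 55 (mod 211)
41^70 ≡ 14 (mod 211)
41^105 ≡ 210 (mod 211)
41^210 ≡ 1 (mod 211) ✓
So ord_211(41) = 210.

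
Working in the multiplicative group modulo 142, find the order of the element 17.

10

The order of 17 must divide φ(142) = φ(2)·φ(71) = 1·70 = 70 = 2 · 5 · 7.
Divisors of 70: 1, 2, 5, 7, 10, 14, 35, 70.
Check 17^d mod 142 for each divisor in increasing order:
17^1 ≡ 17
17^2 ≡ 5
17^5 ≡ 141
17^7 ≡ 137
17^10 ≡ 1
The smallest such exponent is 10, so the order of 17 is 10.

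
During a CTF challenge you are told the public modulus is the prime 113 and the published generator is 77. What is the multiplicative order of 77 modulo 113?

ord(77) | φ(113) = 113 − 1 = 112 = 2^4 · 7.
Divisors of 112: 1, 2, 4, 7, 8, 14, 16, 28, 56, 112.
Evaluate successive powers at the divisors of 112:
77^1 ≡ 77 (mod 113)
77^2 ≡ 53 (mod 113)
77^4 ≡ 97 (mod 113)
77^7 ≡ 18 (mod 113)
77^8 ≡ 30 (mod 113)
77^14 ≡ 98 (mod 113)
77^16 ≡ 109 (mod 113)
77^28 ≡ 112 (mod 113)
77^56 ≡ 1 (mod 113) ✓
Hence ord(77) = 56.

56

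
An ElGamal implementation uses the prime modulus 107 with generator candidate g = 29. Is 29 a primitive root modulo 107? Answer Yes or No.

φ(107) = 107 − 1 = 106 = 2 · 53.
29 is a primitive root mod 107 iff 29^(φ(107)/q) ≢ 1 for every prime q | φ(107), i.e. q ∈ {2, 53}.
29^53 ≡ 1 (mod 107)  [q = 2: ≡ 1 ✗]
29^2 ≡ 92 (mod 107)  [q = 53: ≢ 1 ✓]
The check at q = 2 fails, so 29 generates a proper subgroup.

No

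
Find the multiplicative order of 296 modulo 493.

112

ord(296) | φ(493) = φ(17·29) = (17−1)·(29−1) = 16·28 = 448 = 2^6 · 7.
Divisors of 448: 1, 2, 4, 7, 8, 14, 16, 28, 32, 56, 64, 112, 224, 448.
Check 296^d mod 493 for each divisor in increasing order:
296^1 ≡ 296 (mod 493)
296^2 ≡ 355 (mod 493)
296^4 ≡ 310 (mod 493)
296^7 ≡ 318 (mod 493)
296^8 ≡ 458 (mod 493)
296^14 ≡ 59 (mod 493)
296^16 ≡ 239 (mod 493)
296^28 ≡ 30 (mod 493)
296^32 ≡ 426 (mod 493)
296^56 ≡ 407 (mod 493)
296^64 ≡ 52 (mod 493)
296^112 ≡ 1 (mod 493) ✓
The smallest such exponent is 112, so the order of 296 is 112.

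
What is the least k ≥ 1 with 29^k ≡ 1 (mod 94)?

46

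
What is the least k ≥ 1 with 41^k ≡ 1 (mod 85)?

By Lagrange's theorem, ord_85(41) divides φ(85) = φ(5·17) = (5−1)·(17−1) = 4·16 = 64 = 2^6.
Divisors of 64: 1, 2, 4, 8, 16, 32, 64.
Test each divisor d:
41^1 ≡ 41
41^2 ≡ 66
41^4 ≡ 21
41^8 ≡ 16
41^16 ≡ 1
The smallest such exponent is 16, so the order of 41 is 16.

16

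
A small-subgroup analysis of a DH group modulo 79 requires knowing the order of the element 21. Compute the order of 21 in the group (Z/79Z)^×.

13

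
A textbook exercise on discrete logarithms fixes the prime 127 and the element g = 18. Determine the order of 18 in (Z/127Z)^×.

63

ord(18) | φ(127) = 127 − 1 = 126 = 2 · 3^2 · 7.
Divisors of 126: 1, 2, 3, 6, 7, 9, 14, 18, 21, 42, 63, 126.
Test each divisor d:
18^1 ≡ 18 (mod 127)
18^2 ≡ 70 (mod 127)
18^3 ≡ 117 (mod 127)
18^6 ≡ 100 (mod 127)
18^7 ≡ 22 (mod 127)
18^9 ≡ 16 (mod 127)
18^14 ≡ 103 (mod 127)
18^18 ≡ 2 (mod 127)
18^21 ≡ 107 (mod 127)
18^42 ≡ 19 (mod 127)
18^63 ≡ 1 (mod 127) ✓
Hence ord(18) = 63.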